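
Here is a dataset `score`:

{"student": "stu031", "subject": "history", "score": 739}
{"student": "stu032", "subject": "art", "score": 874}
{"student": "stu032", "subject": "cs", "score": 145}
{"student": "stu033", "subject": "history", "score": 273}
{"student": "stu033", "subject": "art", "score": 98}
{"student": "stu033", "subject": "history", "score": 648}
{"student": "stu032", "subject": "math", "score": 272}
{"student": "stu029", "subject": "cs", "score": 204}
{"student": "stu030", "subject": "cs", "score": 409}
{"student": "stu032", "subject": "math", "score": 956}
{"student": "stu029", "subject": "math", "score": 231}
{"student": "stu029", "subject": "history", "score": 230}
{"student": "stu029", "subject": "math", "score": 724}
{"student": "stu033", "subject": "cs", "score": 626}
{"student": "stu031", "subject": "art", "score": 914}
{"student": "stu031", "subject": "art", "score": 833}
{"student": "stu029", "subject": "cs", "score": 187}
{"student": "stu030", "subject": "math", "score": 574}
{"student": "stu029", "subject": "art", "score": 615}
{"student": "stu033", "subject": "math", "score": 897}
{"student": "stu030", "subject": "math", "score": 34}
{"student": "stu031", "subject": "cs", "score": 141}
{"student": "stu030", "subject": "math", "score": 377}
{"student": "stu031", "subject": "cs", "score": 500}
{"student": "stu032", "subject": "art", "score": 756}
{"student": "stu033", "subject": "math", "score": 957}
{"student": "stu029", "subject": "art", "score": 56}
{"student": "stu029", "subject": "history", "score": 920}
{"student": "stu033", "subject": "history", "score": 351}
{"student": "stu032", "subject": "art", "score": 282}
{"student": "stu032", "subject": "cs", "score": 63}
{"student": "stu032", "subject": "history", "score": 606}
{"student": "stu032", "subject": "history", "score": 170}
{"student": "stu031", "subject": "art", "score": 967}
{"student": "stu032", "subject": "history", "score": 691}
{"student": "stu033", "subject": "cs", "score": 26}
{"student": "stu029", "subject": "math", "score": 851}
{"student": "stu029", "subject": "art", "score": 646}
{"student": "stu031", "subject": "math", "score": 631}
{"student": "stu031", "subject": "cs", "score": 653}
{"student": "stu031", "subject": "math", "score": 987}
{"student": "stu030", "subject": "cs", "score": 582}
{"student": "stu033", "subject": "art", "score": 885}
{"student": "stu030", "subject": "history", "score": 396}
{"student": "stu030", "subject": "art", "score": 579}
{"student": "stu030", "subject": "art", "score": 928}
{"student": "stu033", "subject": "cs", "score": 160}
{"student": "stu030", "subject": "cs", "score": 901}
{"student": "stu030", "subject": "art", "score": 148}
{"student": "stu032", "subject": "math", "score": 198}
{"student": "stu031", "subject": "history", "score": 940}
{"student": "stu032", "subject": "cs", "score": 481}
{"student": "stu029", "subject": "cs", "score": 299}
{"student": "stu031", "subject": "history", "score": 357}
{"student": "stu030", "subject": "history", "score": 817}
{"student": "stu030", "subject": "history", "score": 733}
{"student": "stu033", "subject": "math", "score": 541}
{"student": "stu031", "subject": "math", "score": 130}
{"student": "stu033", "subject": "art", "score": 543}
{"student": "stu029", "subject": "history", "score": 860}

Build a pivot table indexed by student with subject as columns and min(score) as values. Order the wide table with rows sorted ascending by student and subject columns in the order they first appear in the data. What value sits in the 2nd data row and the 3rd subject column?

With rows sorted ascending by student, row 2 is student=stu030. subject columns in first-appearance order: history, art, cs, math; column 3 is cs.
Long rows with student=stu030, subject=cs: min(409, 582, 901) = 409.

409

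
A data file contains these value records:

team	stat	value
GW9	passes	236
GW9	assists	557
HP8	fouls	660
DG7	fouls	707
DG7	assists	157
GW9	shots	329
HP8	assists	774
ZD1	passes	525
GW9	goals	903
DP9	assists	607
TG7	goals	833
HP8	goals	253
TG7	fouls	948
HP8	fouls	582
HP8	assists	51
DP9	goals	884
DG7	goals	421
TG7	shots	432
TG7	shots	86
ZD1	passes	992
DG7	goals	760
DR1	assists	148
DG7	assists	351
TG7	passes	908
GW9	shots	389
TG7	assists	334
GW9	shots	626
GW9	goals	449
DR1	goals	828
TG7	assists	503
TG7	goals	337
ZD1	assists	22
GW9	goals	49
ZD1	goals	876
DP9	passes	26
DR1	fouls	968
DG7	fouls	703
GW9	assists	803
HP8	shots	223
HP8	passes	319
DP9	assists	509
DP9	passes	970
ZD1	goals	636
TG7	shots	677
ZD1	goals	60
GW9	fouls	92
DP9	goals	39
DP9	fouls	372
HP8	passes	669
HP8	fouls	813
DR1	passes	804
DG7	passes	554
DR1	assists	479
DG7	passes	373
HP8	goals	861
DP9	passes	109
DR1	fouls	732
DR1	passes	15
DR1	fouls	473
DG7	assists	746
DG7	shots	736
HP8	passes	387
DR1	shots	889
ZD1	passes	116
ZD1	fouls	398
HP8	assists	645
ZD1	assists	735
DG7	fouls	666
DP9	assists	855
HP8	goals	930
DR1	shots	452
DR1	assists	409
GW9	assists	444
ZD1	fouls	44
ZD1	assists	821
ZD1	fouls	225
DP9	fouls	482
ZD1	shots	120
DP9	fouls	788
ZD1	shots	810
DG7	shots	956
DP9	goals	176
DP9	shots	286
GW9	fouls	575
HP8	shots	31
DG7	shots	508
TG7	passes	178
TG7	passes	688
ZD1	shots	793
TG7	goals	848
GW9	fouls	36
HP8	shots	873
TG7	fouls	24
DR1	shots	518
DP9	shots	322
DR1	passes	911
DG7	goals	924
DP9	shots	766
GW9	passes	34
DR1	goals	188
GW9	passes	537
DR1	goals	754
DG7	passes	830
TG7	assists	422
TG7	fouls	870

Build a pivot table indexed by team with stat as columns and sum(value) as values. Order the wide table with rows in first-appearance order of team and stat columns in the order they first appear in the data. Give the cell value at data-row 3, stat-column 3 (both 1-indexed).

2076

With rows in first-appearance order of team, row 3 is team=DG7. stat columns in first-appearance order: passes, assists, fouls, shots, goals; column 3 is fouls.
Long rows with team=DG7, stat=fouls: 707 + 703 + 666 = 2076.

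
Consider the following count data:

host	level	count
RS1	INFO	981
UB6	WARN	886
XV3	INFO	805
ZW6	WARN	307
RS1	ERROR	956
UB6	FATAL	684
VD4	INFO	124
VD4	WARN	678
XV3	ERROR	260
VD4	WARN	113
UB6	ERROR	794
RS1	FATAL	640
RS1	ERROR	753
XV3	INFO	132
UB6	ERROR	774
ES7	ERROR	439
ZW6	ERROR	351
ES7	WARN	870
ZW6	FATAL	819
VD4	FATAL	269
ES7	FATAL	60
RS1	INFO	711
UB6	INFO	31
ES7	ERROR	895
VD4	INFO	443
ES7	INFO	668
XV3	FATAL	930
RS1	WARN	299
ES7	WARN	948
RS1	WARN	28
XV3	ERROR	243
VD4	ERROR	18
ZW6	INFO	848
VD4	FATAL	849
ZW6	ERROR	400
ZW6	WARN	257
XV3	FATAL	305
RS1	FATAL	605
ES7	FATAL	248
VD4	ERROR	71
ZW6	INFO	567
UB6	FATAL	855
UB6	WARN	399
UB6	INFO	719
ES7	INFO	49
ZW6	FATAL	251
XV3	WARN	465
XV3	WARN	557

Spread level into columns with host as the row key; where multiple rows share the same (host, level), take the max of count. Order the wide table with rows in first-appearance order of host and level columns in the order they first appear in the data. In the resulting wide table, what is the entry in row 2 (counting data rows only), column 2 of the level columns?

With rows in first-appearance order of host, row 2 is host=UB6. level columns in first-appearance order: INFO, WARN, ERROR, FATAL; column 2 is WARN.
Long rows with host=UB6, level=WARN: max(886, 399) = 886.

886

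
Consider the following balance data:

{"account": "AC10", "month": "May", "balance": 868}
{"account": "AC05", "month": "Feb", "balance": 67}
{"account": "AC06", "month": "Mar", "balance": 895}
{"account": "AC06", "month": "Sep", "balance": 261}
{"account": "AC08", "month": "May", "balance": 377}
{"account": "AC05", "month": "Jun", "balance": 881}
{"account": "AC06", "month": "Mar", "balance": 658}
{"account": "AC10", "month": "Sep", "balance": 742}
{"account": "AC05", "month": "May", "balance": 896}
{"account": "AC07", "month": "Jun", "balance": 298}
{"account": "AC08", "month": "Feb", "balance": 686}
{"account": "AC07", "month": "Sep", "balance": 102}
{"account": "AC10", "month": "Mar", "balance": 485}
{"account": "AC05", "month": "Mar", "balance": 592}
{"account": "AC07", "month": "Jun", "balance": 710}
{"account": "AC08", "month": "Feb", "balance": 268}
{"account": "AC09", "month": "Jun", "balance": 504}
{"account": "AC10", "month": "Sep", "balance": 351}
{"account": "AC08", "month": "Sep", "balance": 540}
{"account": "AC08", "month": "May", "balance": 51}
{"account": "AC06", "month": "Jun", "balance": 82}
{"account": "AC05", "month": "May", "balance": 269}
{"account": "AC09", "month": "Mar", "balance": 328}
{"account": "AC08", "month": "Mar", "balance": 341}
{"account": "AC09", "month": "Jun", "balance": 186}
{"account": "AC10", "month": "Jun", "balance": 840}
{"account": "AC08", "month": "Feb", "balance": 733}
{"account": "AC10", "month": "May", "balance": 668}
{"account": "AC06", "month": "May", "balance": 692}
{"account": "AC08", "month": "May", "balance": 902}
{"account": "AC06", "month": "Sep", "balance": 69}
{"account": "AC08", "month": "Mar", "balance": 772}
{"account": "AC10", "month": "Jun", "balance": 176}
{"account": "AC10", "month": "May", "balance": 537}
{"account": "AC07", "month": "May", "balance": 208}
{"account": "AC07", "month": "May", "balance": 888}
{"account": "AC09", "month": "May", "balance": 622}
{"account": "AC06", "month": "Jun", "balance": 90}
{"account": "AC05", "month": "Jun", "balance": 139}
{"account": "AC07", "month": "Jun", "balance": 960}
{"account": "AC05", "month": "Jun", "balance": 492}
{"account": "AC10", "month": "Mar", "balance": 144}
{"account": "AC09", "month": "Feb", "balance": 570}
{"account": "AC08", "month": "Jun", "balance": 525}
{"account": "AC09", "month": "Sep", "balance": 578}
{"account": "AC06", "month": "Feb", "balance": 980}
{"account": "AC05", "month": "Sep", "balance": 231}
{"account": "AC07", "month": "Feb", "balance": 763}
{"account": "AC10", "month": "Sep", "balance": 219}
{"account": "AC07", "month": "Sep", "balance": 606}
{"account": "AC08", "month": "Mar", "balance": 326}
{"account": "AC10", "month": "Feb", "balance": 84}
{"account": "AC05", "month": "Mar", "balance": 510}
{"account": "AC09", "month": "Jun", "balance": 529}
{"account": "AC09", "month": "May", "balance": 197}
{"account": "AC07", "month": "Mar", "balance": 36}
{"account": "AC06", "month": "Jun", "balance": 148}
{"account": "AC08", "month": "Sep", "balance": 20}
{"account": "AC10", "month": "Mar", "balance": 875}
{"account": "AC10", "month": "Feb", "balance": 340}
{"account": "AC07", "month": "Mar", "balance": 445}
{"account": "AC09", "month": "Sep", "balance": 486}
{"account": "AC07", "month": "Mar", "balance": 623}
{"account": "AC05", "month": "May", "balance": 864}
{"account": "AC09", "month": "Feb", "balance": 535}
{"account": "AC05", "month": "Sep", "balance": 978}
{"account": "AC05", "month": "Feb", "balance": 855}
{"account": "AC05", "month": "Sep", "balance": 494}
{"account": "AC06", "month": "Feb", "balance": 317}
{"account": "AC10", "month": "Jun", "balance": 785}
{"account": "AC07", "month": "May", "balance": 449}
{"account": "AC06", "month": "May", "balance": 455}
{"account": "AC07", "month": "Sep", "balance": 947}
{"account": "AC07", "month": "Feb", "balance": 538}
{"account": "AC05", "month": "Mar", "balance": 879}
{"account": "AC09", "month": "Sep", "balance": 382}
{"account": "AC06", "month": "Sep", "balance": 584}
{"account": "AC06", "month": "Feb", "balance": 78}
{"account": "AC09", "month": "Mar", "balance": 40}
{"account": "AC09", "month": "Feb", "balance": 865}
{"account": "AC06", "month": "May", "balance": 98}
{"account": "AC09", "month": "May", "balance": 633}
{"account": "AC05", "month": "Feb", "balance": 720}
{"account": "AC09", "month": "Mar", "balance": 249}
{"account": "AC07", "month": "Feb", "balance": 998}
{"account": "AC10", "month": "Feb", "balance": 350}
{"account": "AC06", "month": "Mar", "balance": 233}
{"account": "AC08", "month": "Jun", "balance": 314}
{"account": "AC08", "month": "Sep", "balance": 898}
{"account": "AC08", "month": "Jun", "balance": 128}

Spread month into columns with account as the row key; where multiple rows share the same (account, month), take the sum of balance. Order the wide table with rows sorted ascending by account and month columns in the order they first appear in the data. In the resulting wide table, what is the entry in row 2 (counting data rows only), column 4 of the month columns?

914

With rows sorted ascending by account, row 2 is account=AC06. month columns in first-appearance order: May, Feb, Mar, Sep, Jun; column 4 is Sep.
Long rows with account=AC06, month=Sep: 261 + 69 + 584 = 914.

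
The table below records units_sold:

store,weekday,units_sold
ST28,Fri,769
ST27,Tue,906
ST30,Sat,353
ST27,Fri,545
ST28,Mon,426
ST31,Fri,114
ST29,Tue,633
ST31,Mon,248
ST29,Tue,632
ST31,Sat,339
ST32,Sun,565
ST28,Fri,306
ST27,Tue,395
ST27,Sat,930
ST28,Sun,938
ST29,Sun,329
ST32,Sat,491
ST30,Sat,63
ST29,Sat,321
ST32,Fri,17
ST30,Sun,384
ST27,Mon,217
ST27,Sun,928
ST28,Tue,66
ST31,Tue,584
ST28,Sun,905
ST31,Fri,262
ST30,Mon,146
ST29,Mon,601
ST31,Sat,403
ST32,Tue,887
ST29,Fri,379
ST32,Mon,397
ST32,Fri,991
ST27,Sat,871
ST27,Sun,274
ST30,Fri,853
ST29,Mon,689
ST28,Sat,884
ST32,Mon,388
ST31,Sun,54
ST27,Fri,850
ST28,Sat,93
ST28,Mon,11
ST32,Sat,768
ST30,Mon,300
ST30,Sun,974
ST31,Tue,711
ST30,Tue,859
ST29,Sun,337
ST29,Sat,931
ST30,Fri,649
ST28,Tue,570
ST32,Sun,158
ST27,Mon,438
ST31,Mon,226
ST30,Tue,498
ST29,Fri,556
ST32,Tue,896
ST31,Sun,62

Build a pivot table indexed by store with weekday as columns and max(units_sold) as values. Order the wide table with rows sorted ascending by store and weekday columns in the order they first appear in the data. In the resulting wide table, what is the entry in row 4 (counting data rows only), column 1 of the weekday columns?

With rows sorted ascending by store, row 4 is store=ST30. weekday columns in first-appearance order: Fri, Tue, Sat, Mon, Sun; column 1 is Fri.
Long rows with store=ST30, weekday=Fri: max(853, 649) = 853.

853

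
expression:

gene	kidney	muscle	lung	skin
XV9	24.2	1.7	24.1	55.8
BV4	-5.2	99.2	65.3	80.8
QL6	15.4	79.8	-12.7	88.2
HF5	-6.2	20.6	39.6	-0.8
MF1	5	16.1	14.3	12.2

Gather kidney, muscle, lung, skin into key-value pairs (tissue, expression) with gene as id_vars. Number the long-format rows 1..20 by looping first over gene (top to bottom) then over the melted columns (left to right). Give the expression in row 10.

79.8

20 rows total (5 × 4). Row 10: index ⌊(10-1)/4⌋ = 2 into gene → QL6; (10-1) mod 4 = 1 into the melted columns → muscle.
So row 10 is (QL6, muscle, 79.8); expression = 79.8.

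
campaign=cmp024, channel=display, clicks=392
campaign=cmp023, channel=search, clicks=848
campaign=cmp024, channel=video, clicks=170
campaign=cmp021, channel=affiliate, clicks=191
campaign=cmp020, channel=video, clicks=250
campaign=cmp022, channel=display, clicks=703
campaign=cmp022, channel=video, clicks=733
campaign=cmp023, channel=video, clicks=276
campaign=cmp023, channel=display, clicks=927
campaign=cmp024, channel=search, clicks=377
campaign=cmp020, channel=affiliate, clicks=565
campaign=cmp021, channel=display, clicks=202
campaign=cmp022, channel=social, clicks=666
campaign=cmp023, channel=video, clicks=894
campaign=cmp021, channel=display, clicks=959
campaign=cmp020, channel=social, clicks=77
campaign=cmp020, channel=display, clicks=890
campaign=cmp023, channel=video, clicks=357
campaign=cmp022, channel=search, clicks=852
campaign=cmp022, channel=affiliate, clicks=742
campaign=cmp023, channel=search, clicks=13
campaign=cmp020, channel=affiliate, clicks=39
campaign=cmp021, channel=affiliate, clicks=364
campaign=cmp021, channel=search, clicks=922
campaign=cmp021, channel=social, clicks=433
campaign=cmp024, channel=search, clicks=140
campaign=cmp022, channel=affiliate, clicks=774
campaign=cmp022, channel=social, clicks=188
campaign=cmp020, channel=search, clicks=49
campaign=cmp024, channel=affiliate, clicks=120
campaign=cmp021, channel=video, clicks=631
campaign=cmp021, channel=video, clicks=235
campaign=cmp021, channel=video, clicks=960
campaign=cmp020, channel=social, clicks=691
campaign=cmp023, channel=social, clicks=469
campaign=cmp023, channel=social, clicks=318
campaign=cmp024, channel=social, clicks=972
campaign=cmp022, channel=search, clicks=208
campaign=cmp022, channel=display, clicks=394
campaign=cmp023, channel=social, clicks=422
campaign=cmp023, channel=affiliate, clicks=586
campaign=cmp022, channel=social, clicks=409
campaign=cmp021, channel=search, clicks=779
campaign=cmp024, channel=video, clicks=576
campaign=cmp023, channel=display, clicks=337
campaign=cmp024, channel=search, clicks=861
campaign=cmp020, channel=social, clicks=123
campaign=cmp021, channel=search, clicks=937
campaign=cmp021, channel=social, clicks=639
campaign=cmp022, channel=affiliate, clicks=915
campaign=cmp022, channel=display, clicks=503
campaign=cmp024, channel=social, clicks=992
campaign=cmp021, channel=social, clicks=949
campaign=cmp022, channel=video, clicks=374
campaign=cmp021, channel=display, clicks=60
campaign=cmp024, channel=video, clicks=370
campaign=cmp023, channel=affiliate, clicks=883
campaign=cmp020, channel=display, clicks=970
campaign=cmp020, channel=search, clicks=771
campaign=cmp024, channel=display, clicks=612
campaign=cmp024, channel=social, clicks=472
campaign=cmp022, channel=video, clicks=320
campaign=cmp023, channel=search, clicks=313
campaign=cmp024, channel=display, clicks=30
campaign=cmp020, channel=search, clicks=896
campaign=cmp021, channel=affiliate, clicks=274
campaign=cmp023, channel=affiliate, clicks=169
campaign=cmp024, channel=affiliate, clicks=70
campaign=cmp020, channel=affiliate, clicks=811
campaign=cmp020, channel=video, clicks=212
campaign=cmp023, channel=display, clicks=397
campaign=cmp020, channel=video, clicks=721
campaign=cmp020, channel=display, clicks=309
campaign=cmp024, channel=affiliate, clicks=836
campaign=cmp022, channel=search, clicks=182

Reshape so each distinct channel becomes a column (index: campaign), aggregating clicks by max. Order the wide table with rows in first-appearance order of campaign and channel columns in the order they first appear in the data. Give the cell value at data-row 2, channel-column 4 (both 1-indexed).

883

With rows in first-appearance order of campaign, row 2 is campaign=cmp023. channel columns in first-appearance order: display, search, video, affiliate, social; column 4 is affiliate.
Long rows with campaign=cmp023, channel=affiliate: max(586, 883, 169) = 883.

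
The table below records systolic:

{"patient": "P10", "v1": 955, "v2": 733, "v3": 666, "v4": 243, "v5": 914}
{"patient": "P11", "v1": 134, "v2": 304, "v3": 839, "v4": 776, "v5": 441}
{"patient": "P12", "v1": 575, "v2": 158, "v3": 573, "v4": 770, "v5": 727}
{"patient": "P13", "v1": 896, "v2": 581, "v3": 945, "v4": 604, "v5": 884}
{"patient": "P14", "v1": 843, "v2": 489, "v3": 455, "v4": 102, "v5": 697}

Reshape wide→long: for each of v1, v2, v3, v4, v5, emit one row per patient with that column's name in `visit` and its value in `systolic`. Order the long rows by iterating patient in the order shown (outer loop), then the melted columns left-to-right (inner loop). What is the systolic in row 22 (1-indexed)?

489

25 rows total (5 × 5). Row 22: index ⌊(22-1)/5⌋ = 4 into patient → P14; (22-1) mod 5 = 1 into the melted columns → v2.
So row 22 is (P14, v2, 489); systolic = 489.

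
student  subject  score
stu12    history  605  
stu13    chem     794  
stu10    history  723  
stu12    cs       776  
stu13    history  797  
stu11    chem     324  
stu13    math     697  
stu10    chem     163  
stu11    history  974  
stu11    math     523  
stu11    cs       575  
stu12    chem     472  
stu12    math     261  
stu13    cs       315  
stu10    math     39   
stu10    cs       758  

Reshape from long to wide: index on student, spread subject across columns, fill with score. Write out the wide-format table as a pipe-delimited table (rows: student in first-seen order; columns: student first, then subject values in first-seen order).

| student | history | chem | cs | math |
| stu12 | 605 | 472 | 776 | 261 |
| stu13 | 797 | 794 | 315 | 697 |
| stu10 | 723 | 163 | 758 | 39 |
| stu11 | 974 | 324 | 575 | 523 |

Columns: student plus the 4 distinct subject values (history, chem, cs, math).
For example, row stu12 column history takes score=605 from the long row (stu12, history).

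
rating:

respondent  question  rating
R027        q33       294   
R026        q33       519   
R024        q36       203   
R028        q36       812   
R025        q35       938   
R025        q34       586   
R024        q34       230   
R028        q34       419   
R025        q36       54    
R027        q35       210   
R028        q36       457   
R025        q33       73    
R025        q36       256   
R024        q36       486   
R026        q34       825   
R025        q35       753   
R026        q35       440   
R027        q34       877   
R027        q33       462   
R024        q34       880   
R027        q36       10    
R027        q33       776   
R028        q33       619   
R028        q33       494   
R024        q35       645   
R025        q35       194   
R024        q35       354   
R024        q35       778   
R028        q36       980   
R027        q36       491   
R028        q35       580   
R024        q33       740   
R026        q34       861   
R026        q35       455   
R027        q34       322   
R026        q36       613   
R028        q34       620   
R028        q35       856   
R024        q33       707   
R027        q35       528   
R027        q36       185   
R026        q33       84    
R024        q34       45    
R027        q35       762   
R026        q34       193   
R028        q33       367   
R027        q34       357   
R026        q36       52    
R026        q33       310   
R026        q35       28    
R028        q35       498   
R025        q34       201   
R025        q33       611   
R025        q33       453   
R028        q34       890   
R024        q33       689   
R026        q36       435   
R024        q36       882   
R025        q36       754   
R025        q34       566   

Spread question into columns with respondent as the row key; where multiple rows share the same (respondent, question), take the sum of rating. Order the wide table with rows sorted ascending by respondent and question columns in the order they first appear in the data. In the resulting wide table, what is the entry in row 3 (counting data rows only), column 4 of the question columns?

1879

With rows sorted ascending by respondent, row 3 is respondent=R026. question columns in first-appearance order: q33, q36, q35, q34; column 4 is q34.
Long rows with respondent=R026, question=q34: 825 + 861 + 193 = 1879.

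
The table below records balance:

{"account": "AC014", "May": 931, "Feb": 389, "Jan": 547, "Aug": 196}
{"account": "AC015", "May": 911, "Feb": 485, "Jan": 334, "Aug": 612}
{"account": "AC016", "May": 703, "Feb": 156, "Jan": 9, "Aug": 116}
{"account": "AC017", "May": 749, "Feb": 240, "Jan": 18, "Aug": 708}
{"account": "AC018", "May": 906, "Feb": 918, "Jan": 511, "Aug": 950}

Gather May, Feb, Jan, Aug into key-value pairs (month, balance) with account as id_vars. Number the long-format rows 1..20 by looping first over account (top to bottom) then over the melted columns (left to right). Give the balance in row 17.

20 rows total (5 × 4). Row 17: index ⌊(17-1)/4⌋ = 4 into account → AC018; (17-1) mod 4 = 0 into the melted columns → May.
So row 17 is (AC018, May, 906); balance = 906.

906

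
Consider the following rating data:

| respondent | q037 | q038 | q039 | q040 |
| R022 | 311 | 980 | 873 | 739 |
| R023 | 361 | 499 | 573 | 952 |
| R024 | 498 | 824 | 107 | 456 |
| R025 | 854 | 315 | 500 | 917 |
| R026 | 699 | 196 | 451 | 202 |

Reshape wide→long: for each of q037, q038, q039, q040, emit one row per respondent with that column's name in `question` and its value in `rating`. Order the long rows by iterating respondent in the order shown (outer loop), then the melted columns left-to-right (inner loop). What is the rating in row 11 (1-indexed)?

20 rows total (5 × 4). Row 11: index ⌊(11-1)/4⌋ = 2 into respondent → R024; (11-1) mod 4 = 2 into the melted columns → q039.
So row 11 is (R024, q039, 107); rating = 107.

107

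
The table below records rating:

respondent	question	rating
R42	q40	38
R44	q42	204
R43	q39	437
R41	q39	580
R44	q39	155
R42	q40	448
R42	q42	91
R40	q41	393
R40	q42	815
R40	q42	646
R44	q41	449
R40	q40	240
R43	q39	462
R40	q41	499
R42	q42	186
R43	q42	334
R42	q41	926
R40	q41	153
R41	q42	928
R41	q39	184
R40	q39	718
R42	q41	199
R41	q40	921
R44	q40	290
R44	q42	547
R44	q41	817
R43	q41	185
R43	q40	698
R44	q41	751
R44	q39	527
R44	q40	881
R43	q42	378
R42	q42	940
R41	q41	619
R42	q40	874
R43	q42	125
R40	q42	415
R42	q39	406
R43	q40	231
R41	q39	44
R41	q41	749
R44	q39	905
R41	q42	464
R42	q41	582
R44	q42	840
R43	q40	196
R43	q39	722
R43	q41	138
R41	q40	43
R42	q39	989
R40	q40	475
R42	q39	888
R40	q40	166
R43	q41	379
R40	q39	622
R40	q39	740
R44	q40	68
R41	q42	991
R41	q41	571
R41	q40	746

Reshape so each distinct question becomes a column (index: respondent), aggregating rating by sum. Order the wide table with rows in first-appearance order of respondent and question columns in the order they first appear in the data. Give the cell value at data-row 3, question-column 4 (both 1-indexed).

With rows in first-appearance order of respondent, row 3 is respondent=R43. question columns in first-appearance order: q40, q42, q39, q41; column 4 is q41.
Long rows with respondent=R43, question=q41: 185 + 138 + 379 = 702.

702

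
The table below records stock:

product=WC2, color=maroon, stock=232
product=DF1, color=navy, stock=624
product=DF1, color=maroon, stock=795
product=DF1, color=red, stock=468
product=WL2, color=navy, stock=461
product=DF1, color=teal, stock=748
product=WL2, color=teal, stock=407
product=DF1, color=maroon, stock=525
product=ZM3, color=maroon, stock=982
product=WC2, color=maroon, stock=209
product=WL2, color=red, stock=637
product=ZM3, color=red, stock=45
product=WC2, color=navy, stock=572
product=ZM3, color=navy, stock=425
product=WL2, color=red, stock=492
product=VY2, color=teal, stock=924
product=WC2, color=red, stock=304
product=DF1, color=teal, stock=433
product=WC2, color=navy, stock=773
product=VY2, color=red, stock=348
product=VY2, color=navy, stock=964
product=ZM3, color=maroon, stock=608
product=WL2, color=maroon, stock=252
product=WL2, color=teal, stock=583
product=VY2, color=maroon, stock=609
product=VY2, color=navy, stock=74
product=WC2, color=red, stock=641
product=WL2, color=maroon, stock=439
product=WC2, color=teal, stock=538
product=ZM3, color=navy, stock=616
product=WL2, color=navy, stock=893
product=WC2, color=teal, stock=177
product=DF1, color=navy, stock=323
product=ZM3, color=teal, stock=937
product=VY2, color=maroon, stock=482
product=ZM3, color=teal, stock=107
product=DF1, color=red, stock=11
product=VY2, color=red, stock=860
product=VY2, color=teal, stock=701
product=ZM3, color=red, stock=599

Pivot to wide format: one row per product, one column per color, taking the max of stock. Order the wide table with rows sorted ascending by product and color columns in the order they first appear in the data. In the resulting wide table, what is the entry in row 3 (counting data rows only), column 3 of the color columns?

641

With rows sorted ascending by product, row 3 is product=WC2. color columns in first-appearance order: maroon, navy, red, teal; column 3 is red.
Long rows with product=WC2, color=red: max(304, 641) = 641.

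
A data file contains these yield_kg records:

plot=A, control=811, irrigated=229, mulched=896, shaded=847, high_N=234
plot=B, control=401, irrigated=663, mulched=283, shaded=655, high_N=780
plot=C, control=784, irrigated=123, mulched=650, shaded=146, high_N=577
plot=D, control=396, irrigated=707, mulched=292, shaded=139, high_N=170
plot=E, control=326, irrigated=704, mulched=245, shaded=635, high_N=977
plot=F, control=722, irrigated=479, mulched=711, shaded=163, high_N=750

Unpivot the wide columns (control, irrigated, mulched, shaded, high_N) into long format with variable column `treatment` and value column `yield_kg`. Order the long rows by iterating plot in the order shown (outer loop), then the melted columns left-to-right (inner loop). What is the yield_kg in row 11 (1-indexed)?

784

30 rows total (6 × 5). Row 11: index ⌊(11-1)/5⌋ = 2 into plot → C; (11-1) mod 5 = 0 into the melted columns → control.
So row 11 is (C, control, 784); yield_kg = 784.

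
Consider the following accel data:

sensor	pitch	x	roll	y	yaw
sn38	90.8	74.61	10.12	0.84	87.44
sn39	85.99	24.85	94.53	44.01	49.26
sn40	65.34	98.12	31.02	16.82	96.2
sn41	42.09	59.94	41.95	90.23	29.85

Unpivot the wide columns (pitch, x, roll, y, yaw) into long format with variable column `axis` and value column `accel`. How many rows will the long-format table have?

20

4 sensor values × 5 melted columns = 20 rows.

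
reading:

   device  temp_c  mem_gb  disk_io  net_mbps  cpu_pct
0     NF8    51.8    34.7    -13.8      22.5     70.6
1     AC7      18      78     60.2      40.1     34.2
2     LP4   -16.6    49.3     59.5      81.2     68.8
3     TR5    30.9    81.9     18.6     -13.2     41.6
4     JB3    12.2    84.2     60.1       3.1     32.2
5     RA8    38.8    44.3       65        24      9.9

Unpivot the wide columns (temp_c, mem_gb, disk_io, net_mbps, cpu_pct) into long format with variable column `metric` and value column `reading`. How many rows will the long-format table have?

6 device values × 5 melted columns = 30 rows.

30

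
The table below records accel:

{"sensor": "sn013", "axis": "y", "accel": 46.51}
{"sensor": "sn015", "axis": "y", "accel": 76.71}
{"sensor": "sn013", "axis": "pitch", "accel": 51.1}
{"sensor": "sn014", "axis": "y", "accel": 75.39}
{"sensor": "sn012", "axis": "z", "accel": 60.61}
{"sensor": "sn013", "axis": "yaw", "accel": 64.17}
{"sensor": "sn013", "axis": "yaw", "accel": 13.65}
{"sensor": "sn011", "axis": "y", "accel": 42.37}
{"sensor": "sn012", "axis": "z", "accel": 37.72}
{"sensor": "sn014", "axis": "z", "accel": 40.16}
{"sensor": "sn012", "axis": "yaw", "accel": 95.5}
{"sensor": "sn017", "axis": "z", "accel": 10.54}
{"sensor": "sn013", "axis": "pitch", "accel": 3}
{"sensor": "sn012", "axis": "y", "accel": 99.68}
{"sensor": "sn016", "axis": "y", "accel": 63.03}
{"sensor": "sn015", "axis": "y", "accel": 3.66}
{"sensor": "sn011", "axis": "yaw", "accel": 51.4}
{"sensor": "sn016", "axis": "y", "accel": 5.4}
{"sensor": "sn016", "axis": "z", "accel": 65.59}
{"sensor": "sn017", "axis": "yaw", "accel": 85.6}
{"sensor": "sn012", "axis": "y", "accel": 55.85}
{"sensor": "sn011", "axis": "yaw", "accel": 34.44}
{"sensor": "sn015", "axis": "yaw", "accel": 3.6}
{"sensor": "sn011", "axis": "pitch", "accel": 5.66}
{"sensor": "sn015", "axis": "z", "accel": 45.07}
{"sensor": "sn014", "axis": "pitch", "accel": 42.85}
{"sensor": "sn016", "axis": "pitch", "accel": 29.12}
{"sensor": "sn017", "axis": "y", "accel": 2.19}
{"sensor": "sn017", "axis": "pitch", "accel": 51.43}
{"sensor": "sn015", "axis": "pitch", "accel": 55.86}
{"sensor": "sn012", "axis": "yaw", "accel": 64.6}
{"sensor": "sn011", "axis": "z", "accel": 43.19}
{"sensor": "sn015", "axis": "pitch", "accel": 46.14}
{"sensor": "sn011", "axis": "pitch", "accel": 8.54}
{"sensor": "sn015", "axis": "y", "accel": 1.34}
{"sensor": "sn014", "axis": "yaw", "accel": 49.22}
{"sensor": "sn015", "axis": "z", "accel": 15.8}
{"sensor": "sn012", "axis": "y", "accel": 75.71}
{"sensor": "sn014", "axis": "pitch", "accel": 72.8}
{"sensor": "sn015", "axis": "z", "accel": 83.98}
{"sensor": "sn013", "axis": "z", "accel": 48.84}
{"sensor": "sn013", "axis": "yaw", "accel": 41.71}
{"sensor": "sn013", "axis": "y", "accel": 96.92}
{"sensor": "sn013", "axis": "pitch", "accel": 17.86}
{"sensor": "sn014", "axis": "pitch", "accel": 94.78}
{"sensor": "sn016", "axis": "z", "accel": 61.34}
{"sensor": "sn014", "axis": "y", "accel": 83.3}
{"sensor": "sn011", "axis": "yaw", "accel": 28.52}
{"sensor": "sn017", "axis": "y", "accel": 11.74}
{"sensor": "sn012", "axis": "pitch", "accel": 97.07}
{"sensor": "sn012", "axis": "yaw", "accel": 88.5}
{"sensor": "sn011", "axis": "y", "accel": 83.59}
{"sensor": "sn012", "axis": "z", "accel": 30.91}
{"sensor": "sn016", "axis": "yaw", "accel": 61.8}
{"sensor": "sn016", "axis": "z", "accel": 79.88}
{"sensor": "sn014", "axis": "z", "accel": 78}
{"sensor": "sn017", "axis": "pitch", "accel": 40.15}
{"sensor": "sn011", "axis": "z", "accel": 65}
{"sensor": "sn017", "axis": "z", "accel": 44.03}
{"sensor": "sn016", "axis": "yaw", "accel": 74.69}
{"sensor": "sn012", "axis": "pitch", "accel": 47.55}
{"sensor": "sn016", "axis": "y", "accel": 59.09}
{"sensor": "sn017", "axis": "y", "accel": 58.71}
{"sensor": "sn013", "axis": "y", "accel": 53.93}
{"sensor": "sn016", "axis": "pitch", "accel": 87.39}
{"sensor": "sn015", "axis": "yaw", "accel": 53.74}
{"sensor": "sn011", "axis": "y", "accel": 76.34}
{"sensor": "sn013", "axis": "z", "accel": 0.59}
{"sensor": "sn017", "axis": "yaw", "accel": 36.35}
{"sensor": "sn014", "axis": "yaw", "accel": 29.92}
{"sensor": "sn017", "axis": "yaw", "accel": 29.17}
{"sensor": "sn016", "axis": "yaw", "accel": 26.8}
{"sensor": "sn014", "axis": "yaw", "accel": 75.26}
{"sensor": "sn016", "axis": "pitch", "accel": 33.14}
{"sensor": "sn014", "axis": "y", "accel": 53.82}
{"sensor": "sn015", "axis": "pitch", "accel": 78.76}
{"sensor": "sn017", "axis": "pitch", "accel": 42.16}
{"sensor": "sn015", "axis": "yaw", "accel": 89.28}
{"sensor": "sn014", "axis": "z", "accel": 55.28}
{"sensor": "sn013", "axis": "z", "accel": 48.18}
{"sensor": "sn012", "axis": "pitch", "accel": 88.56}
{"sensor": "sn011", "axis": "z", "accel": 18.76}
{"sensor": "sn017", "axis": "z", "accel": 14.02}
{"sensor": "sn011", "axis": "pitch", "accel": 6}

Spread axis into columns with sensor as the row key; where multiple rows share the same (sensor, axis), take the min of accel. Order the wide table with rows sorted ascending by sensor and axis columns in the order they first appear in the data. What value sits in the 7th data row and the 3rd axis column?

10.54

With rows sorted ascending by sensor, row 7 is sensor=sn017. axis columns in first-appearance order: y, pitch, z, yaw; column 3 is z.
Long rows with sensor=sn017, axis=z: min(10.54, 44.03, 14.02) = 10.54.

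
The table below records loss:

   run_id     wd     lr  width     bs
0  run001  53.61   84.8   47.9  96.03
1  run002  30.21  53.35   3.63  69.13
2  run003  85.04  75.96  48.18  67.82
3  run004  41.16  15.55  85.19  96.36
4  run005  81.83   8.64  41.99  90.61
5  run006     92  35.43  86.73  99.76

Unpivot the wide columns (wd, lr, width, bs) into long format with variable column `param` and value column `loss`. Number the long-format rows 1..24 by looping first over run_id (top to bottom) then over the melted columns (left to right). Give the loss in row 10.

24 rows total (6 × 4). Row 10: index ⌊(10-1)/4⌋ = 2 into run_id → run003; (10-1) mod 4 = 1 into the melted columns → lr.
So row 10 is (run003, lr, 75.96); loss = 75.96.

75.96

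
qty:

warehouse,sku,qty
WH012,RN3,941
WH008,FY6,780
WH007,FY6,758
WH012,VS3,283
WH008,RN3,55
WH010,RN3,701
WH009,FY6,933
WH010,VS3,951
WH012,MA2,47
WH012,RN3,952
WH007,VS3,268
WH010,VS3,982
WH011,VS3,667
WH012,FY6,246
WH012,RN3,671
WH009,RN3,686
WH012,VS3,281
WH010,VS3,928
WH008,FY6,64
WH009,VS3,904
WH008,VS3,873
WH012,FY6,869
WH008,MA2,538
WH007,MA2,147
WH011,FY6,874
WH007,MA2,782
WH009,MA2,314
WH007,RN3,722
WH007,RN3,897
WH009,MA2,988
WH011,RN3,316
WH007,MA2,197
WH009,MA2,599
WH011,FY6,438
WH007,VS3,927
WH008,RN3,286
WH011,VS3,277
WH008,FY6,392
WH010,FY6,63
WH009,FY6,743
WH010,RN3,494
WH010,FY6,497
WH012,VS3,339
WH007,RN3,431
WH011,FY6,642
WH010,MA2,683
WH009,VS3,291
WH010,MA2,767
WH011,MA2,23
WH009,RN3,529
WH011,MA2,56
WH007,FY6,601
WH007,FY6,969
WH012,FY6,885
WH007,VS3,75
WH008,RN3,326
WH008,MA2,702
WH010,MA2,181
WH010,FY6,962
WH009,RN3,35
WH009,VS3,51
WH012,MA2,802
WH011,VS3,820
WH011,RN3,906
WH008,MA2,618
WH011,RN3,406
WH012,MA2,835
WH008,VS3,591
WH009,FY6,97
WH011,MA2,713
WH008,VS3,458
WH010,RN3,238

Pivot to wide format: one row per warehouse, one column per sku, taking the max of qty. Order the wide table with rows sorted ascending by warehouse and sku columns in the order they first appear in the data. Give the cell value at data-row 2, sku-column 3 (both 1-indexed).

With rows sorted ascending by warehouse, row 2 is warehouse=WH008. sku columns in first-appearance order: RN3, FY6, VS3, MA2; column 3 is VS3.
Long rows with warehouse=WH008, sku=VS3: max(873, 591, 458) = 873.

873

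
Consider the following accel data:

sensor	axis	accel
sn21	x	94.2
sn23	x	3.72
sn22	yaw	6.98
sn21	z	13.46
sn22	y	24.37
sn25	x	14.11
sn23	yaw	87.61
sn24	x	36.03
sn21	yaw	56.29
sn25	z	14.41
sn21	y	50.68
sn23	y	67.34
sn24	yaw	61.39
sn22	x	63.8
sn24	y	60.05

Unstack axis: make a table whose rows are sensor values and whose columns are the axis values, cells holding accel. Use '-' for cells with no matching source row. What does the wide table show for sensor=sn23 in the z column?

No long-format row has sensor=sn23 and axis=z, so the cell is -.

-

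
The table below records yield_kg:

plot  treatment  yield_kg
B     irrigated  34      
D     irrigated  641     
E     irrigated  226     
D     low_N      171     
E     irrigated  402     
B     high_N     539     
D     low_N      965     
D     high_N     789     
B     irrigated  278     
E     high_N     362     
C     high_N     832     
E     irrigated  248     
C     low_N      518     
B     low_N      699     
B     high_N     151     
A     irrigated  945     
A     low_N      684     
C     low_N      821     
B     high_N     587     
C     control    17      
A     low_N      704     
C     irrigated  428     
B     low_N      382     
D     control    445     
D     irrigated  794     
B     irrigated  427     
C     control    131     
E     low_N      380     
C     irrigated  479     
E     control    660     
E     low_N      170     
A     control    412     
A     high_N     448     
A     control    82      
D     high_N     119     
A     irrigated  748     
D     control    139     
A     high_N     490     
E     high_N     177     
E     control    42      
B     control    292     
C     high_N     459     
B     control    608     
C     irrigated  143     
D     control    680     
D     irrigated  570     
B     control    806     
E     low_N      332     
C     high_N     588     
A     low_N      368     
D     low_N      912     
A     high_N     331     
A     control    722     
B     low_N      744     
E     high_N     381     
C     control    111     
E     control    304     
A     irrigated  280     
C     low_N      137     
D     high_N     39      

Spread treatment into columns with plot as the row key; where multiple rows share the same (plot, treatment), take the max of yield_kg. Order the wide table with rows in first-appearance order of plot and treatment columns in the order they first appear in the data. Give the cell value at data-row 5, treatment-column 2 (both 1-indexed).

With rows in first-appearance order of plot, row 5 is plot=A. treatment columns in first-appearance order: irrigated, low_N, high_N, control; column 2 is low_N.
Long rows with plot=A, treatment=low_N: max(684, 704, 368) = 704.

704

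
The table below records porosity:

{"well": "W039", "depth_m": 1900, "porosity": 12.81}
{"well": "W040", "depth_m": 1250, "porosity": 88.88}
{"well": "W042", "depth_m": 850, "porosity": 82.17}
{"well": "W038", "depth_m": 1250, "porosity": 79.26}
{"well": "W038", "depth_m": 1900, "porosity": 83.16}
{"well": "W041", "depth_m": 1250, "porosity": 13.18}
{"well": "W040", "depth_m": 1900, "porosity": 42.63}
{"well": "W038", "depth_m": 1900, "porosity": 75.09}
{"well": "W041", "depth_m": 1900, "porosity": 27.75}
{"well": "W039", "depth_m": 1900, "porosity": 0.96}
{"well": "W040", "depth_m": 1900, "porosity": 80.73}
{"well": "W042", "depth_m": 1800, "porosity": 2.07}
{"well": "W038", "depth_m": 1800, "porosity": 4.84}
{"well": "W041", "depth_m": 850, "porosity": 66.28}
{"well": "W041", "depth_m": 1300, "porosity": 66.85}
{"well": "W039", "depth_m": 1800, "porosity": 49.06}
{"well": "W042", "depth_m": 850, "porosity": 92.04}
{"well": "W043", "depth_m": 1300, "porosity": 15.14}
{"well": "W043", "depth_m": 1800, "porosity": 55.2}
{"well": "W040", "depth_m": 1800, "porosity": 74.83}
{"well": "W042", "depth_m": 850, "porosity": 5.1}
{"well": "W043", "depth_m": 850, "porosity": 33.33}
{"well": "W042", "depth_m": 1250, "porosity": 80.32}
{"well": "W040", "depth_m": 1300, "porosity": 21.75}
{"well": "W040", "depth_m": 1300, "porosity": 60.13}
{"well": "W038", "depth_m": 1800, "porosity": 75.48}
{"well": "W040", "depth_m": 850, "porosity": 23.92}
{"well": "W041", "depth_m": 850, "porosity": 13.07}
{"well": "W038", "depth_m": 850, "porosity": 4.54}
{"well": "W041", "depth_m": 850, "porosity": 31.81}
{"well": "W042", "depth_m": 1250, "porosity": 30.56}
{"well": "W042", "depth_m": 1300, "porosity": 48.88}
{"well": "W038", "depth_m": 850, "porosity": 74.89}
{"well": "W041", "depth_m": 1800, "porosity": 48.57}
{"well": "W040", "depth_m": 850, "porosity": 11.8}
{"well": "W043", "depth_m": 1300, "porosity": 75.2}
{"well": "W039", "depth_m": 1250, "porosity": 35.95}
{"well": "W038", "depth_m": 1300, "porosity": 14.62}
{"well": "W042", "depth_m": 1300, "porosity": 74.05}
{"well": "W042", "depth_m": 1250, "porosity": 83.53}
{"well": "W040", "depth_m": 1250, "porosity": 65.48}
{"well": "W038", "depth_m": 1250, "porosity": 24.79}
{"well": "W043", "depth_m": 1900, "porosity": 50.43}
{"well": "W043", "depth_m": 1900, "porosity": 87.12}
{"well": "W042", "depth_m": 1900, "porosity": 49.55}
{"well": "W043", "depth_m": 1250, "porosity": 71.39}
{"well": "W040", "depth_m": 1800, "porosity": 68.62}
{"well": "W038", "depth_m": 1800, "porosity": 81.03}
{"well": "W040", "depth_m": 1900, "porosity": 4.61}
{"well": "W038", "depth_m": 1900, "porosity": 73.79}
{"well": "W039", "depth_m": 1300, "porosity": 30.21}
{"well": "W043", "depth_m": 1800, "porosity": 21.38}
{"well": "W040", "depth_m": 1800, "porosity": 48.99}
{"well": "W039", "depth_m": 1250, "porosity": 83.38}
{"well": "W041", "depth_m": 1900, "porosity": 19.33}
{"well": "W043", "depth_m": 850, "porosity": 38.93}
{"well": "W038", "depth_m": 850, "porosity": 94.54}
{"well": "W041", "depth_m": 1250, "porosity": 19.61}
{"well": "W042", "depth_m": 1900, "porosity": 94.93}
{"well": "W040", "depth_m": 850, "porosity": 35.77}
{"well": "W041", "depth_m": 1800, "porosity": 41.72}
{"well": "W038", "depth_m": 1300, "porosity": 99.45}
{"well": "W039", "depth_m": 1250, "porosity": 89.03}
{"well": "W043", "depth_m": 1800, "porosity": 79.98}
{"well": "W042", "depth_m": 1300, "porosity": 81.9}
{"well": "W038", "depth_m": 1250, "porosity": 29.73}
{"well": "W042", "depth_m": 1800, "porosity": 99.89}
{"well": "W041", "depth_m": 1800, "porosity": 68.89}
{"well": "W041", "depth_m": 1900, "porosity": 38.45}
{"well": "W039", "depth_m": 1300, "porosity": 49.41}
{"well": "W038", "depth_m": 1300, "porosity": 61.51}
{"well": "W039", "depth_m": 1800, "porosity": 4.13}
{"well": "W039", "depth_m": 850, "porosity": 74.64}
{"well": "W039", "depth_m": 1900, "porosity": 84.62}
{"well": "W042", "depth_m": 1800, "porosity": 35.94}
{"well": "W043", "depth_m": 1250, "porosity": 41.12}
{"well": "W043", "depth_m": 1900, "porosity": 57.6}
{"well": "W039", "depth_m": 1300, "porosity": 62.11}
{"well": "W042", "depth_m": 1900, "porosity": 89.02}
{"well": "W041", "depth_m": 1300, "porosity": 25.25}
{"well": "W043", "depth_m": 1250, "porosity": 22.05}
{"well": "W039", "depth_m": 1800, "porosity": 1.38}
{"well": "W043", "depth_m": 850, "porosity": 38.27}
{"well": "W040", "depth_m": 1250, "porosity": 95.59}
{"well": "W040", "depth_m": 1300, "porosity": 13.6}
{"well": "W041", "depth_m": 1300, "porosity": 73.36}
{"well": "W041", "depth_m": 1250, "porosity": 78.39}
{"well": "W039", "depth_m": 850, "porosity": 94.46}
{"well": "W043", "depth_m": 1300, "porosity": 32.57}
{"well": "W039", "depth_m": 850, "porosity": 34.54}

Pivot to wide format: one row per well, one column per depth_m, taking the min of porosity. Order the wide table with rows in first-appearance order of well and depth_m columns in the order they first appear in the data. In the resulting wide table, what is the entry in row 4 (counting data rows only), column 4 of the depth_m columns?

With rows in first-appearance order of well, row 4 is well=W038. depth_m columns in first-appearance order: 1900, 1250, 850, 1800, 1300; column 4 is 1800.
Long rows with well=W038, depth_m=1800: min(4.84, 75.48, 81.03) = 4.84.

4.84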